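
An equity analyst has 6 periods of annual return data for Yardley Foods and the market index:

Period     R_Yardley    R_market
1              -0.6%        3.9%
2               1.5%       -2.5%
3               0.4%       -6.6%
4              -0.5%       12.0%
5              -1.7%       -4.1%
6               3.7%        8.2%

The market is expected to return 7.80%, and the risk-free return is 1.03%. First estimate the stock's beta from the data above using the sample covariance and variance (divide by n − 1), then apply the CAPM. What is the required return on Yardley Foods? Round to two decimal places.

1.46%

Mean R_i = (-0.6 + 1.5 + 0.4 − 0.5 − 1.7 + 3.7) / 6 = 0.4667%
Mean R_m = (3.9 − 2.5 − 6.6 + 12.0 − 4.1 + 8.2) / 6 = 1.8167%
Σ(R_i − R̄_i)(R_m − R̄_m) = 17.4933  ⇒  Cov = 17.4933 / 5 = 3.4987
Σ(R_m − R̄_m)² = 273.2683  ⇒  Var(R_m) = 273.2683 / 5 = 54.6537
β = Cov / Var(R_m) = 3.4987 / 54.6537 = 0.0640
MRP = 7.80% − 1.03% = 6.77%
E(R) = R_f + β × MRP = 1.03% + 0.0640 × 6.77% = 1.46%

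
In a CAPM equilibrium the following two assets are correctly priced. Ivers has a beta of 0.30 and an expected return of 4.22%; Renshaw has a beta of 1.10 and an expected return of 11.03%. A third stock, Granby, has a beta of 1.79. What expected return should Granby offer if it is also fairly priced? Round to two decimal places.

16.90%

MRP (SML slope) = (11.03% − 4.22%) / (1.10 − 0.30) = 6.81% / 0.80 = 8.5125%
R_f (intercept) = 4.22% − 0.30 × 8.5125% = 1.6663%
E(R_Granby) = R_f + β × MRP = 1.6663% + 1.79 × 8.5125% = 16.90%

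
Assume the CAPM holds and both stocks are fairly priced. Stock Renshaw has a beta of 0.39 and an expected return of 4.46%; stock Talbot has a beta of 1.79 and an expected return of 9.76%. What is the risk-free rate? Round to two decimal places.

Both satisfy E(R) = R_f + β·MRP, so the slope of the SML is
MRP = (9.76% − 4.46%) / (1.79 − 0.39) = 5.30% / 1.40 = 3.7857%
R_f = E(R_Renshaw) − β_Renshaw·MRP = 4.46% − 0.39 × 3.7857% = 2.9836%

2.98%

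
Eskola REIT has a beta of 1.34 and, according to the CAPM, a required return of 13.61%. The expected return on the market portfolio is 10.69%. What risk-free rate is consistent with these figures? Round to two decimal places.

2.10%

E(R) = R_f + β(E(R_m) − R_f) = R_f(1 − β) + β·E(R_m)
13.61% = R_f × (1 − 1.34) + 1.34 × 10.69%
13.61% = R_f × -0.34 + 14.3246%
R_f = (13.61% − 14.3246%) / -0.34 = 2.10%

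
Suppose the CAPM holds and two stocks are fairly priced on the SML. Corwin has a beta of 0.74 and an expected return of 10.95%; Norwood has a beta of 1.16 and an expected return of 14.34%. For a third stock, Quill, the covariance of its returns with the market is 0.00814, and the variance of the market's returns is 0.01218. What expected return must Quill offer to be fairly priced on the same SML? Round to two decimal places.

10.37%

MRP = (14.34% − 10.95%) / (1.16 − 0.74) = 8.0714%
R_f = 10.95% − 0.74 × 8.0714% = 4.9772%
β_Quill = Cov / Var(R_m) = 0.00814 / 0.01218 = 0.6683
E(R_Quill) = R_f + β × MRP = 4.9772% + 0.6683 × 8.0714% = 10.37%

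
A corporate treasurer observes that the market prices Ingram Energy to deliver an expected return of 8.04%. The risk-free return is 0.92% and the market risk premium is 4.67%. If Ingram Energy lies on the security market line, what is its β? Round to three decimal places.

1.525

β = (E(R) − R_f) / MRP = (8.04% − 0.92%) / 4.67% = 7.12% / 4.67% = 1.525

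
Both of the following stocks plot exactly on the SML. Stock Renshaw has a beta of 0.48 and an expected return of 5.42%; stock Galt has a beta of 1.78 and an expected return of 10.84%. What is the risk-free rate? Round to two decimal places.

Both satisfy E(R) = R_f + β·MRP, so the slope of the SML is
MRP = (10.84% − 5.42%) / (1.78 − 0.48) = 5.42% / 1.30 = 4.1692%
R_f = E(R_Renshaw) − β_Renshaw·MRP = 5.42% − 0.48 × 4.1692% = 3.4188%

3.42%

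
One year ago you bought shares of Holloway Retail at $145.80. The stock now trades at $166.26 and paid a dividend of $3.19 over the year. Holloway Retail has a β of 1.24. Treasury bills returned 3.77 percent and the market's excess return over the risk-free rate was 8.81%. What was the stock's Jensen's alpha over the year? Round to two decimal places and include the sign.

+1.53%

Realised HPR = (P1 + D1 − P0) / P0 = (166.26 + 3.19 − 145.80) / 145.80 = 23.65 / 145.80 = 16.2209%
CAPM required = R_f + β·MRP = 3.77% + 1.24 × 8.81% = 14.6944%
α = realised − required = 16.2209% − 14.6944% = +1.53%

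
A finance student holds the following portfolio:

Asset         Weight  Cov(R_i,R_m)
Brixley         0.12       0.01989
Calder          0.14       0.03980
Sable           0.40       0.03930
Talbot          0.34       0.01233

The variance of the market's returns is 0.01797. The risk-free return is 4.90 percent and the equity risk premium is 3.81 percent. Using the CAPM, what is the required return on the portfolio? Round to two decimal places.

10.81%

β_Brixley = 0.01989 / 0.01797 = 1.1068
β_Calder = 0.03980 / 0.01797 = 2.2148
β_Sable = 0.03930 / 0.01797 = 2.1870
β_Talbot = 0.01233 / 0.01797 = 0.6861
β_P = Σ w_i β_i = 0.12×1.1068 + 0.14×2.2148 + 0.40×2.1870 + 0.34×0.6861 = 1.5510
E(R_P) = R_f + β_P × MRP = 4.90% + 1.5510 × 3.81% = 10.81%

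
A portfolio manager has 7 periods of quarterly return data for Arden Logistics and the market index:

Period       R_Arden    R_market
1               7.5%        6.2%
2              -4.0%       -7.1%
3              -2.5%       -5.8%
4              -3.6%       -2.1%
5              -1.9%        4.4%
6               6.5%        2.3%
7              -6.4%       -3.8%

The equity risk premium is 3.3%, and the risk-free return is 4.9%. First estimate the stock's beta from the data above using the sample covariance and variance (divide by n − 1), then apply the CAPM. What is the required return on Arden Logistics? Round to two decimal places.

Mean R_i = (7.5 − 4.0 − 2.5 − 3.6 − 1.9 + 6.5 − 6.4) / 7 = -0.6286%
Mean R_m = (6.2 − 7.1 − 5.8 − 2.1 + 4.4 + 2.3 − 3.8) / 7 = -0.8429%
Σ(R_i − R̄_i)(R_m − R̄_m) = 124.1614  ⇒  Cov = 124.1614 / 6 = 20.6936
Σ(R_m − R̄_m)² = 161.0171  ⇒  Var(R_m) = 161.0171 / 6 = 26.8362
β = Cov / Var(R_m) = 20.6936 / 26.8362 = 0.7711
E(R) = R_f + β × MRP = 4.9% + 0.7711 × 3.3% = 7.44%

7.44%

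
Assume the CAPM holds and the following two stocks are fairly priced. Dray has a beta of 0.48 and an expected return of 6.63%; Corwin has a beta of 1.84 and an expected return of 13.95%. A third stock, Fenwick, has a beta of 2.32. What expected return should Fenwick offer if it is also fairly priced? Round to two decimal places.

16.53%

MRP (SML slope) = (13.95% − 6.63%) / (1.84 − 0.48) = 7.32% / 1.36 = 5.3824%
R_f (intercept) = 6.63% − 0.48 × 5.3824% = 4.0464%
E(R_Fenwick) = R_f + β × MRP = 4.0464% + 2.32 × 5.3824% = 16.53%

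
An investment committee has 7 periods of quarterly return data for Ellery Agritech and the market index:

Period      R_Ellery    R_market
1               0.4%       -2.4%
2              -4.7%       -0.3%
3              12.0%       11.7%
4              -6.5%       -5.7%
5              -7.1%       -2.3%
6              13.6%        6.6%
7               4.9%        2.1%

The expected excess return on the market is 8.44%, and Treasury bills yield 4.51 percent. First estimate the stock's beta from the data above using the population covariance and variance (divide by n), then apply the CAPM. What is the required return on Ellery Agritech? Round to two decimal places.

Mean R_i = (0.4 − 4.7 + 12.0 − 6.5 − 7.1 + 13.6 + 4.9) / 7 = 1.8000%
Mean R_m = (-2.4 − 0.3 + 11.7 − 5.7 − 2.3 + 6.6 + 2.1) / 7 = 1.3857%
Σ(R_i − R̄_i)(R_m − R̄_m) = 276.8200  ⇒  Cov = 276.8200 / 7 = 39.5457
Σ(R_m − R̄_m)² = 215.0486  ⇒  Var(R_m) = 215.0486 / 7 = 30.7212
β = Cov / Var(R_m) = 39.5457 / 30.7212 = 1.2872
E(R) = R_f + β × MRP = 4.51% + 1.2872 × 8.44% = 15.37%

15.37%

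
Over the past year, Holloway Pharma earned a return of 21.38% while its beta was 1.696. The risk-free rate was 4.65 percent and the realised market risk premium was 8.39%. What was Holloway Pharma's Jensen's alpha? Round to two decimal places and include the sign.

+2.50%

CAPM benchmark = R_f + β(R_m − R_f) = 4.65% + 1.696 × 8.39% = 18.87944%
α = actual − benchmark = 21.38% − 18.87944% = +2.50%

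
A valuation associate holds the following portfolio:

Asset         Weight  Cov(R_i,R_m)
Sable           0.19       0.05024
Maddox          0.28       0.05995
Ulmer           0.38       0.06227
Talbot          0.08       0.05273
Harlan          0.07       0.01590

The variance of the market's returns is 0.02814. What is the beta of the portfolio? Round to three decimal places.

1.966

β_Sable = 0.05024 / 0.02814 = 1.7854
β_Maddox = 0.05995 / 0.02814 = 2.1304
β_Ulmer = 0.06227 / 0.02814 = 2.2129
β_Talbot = 0.05273 / 0.02814 = 1.8738
β_Harlan = 0.01590 / 0.02814 = 0.5650
β_P = Σ w_i β_i = 0.19×1.7854 + 0.28×2.1304 + 0.38×2.2129 + 0.08×1.8738 + 0.07×0.5650 = 1.9661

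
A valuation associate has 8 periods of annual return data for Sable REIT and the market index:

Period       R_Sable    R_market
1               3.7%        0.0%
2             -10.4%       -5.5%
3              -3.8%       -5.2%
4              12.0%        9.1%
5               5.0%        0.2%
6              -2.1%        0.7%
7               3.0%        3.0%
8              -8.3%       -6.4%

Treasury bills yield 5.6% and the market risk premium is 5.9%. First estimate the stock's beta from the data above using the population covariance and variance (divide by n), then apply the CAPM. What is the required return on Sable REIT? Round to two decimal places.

13.34%

Mean R_i = (3.7 − 10.4 − 3.8 + 12.0 + 5.0 − 2.1 + 3.0 − 8.3) / 8 = -0.1125%
Mean R_m = (0.0 − 5.5 − 5.2 + 9.1 + 0.2 + 0.7 + 3.0 − 6.4) / 8 = -0.5125%
Σ(R_i − R̄_i)(R_m − R̄_m) = 247.3488  ⇒  Cov = 247.3488 / 8 = 30.9186
Σ(R_m − R̄_m)² = 188.4888  ⇒  Var(R_m) = 188.4888 / 8 = 23.5611
β = Cov / Var(R_m) = 30.9186 / 23.5611 = 1.3123
E(R) = R_f + β × MRP = 5.6% + 1.3123 × 5.9% = 13.34%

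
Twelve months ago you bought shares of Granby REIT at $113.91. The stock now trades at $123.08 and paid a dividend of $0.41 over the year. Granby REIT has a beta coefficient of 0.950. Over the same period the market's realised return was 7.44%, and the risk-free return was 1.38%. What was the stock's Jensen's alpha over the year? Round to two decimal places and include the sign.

Realised HPR = (P1 + D1 − P0) / P0 = (123.08 + 0.41 − 113.91) / 113.91 = 9.58 / 113.91 = 8.4101%
MRP = 7.44% − 1.38% = 6.06%
CAPM required = R_f + β·MRP = 1.38% + 0.950 × 6.06% = 7.13700%
α = realised − required = 8.4101% − 7.13700% = +1.27%

+1.27%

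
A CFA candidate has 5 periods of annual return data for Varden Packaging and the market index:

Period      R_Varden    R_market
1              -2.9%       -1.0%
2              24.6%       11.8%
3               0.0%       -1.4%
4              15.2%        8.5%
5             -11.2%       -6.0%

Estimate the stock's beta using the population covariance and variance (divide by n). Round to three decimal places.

Mean R_i = (-2.9 + 24.6 + 0.0 + 15.2 − 11.2) / 5 = 5.1400%
Mean R_m = (-1.0 + 11.8 − 1.4 + 8.5 − 6.0) / 5 = 2.3800%
Σ(R_i − R̄_i)(R_m − R̄_m) = 428.4140  ⇒  Cov = 428.4140 / 5 = 85.6828
Σ(R_m − R̄_m)² = 222.1280  ⇒  Var(R_m) = 222.1280 / 5 = 44.4256
β = Cov / Var(R_m) = 85.6828 / 44.4256 = 1.9287

1.929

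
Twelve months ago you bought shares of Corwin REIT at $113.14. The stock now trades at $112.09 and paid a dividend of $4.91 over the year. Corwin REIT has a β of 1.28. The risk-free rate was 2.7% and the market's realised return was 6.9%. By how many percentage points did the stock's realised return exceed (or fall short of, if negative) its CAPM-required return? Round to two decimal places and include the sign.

Realised HPR = (P1 + D1 − P0) / P0 = (112.09 + 4.91 − 113.14) / 113.14 = 3.86 / 113.14 = 3.4117%
MRP = 6.9% − 2.7% = 4.20%
CAPM required = R_f + β·MRP = 2.7% + 1.28 × 4.2% = 8.0760%
α = realised − required = 3.4117% − 8.0760% = -4.66%

-4.66%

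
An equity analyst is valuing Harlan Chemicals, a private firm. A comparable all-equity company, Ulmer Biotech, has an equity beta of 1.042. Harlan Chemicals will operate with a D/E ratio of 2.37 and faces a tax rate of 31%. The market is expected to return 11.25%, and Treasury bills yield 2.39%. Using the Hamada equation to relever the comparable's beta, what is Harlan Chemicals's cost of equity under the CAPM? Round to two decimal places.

26.72%

β_L = β_U × [1 + (1 − t)(D/E)] = 1.042 × [1 + (1 − 0.31) × 2.37]
    = 1.042 × [1 + 0.69 × 2.37] = 1.042 × 2.6353 = 2.7460
MRP = 11.25% − 2.39% = 8.86%
E(R) = R_f + β_L × MRP = 2.39% + 2.7460 × 8.86% = 26.72%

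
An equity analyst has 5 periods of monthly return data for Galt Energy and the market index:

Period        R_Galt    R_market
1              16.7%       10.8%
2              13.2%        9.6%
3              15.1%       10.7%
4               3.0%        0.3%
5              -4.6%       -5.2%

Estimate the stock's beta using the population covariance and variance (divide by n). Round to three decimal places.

Mean R_i = (16.7 + 13.2 + 15.1 + 3.0 − 4.6) / 5 = 8.6800%
Mean R_m = (10.8 + 9.6 + 10.7 + 0.3 − 5.2) / 5 = 5.2400%
Σ(R_i − R̄_i)(R_m − R̄_m) = 266.0540  ⇒  Cov = 266.0540 / 5 = 53.2108
Σ(R_m − R̄_m)² = 213.1320  ⇒  Var(R_m) = 213.1320 / 5 = 42.6264
β = Cov / Var(R_m) = 53.2108 / 42.6264 = 1.2483

1.248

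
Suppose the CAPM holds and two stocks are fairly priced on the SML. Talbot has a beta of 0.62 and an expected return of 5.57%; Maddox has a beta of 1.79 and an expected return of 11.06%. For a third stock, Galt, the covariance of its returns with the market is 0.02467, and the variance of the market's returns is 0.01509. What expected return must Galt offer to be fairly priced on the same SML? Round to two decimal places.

MRP = (11.06% − 5.57%) / (1.79 − 0.62) = 4.6923%
R_f = 5.57% − 0.62 × 4.6923% = 2.6608%
β_Galt = Cov / Var(R_m) = 0.02467 / 0.01509 = 1.6349
E(R_Galt) = R_f + β × MRP = 2.6608% + 1.6349 × 4.6923% = 10.33%

10.33%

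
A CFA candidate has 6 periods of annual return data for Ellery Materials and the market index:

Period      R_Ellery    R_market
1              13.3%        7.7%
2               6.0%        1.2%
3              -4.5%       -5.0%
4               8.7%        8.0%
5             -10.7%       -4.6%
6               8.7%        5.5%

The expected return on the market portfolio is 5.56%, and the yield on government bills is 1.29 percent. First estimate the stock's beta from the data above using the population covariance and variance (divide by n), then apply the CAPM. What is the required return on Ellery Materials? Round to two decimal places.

7.50%

Mean R_i = (13.3 + 6.0 − 4.5 + 8.7 − 10.7 + 8.7) / 6 = 3.5833%
Mean R_m = (7.7 + 1.2 − 5.0 + 8.0 − 4.6 + 5.5) / 6 = 2.1333%
Σ(R_i − R̄_i)(R_m − R̄_m) = 252.9133  ⇒  Cov = 252.9133 / 6 = 42.1522
Σ(R_m − R̄_m)² = 173.8333  ⇒  Var(R_m) = 173.8333 / 6 = 28.9722
β = Cov / Var(R_m) = 42.1522 / 28.9722 = 1.4549
MRP = 5.56% − 1.29% = 4.27%
E(R) = R_f + β × MRP = 1.29% + 1.4549 × 4.27% = 7.50%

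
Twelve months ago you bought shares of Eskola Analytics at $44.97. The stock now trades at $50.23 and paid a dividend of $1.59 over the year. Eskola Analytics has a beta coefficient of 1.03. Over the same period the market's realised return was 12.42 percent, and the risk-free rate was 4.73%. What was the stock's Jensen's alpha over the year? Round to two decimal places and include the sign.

+2.58%

Realised HPR = (P1 + D1 − P0) / P0 = (50.23 + 1.59 − 44.97) / 44.97 = 6.85 / 44.97 = 15.2324%
MRP = 12.42% − 4.73% = 7.69%
CAPM required = R_f + β·MRP = 4.73% + 1.03 × 7.69% = 12.6507%
α = realised − required = 15.2324% − 12.6507% = +2.58%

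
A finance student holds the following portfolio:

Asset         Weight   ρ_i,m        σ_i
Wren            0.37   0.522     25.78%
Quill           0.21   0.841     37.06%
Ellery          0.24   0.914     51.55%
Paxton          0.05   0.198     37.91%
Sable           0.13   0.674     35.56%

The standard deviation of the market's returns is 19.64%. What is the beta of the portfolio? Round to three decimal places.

1.340

β_Wren = 0.522 × 25.78% / 19.64% = 0.6852
β_Quill = 0.841 × 37.06% / 19.64% = 1.5869
β_Ellery = 0.914 × 51.55% / 19.64% = 2.3990
β_Paxton = 0.198 × 37.91% / 19.64% = 0.3822
β_Sable = 0.674 × 35.56% / 19.64% = 1.2203
β_P = Σ w_i β_i = 0.37×0.6852 + 0.21×1.5869 + 0.24×2.3990 + 0.05×0.3822 + 0.13×1.2203 = 1.3403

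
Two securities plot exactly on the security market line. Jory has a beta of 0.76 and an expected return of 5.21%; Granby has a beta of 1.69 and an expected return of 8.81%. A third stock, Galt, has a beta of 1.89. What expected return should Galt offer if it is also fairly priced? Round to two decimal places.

MRP (SML slope) = (8.81% − 5.21%) / (1.69 − 0.76) = 3.60% / 0.93 = 3.8710%
R_f (intercept) = 5.21% − 0.76 × 3.8710% = 2.2680%
E(R_Galt) = R_f + β × MRP = 2.2680% + 1.89 × 3.8710% = 9.58%

9.58%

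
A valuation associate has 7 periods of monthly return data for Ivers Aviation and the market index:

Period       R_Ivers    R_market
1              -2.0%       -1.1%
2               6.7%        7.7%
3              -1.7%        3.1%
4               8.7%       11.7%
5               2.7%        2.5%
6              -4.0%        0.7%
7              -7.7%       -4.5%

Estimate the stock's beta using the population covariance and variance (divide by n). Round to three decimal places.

Mean R_i = (-2.0 + 6.7 − 1.7 + 8.7 + 2.7 − 4.0 − 7.7) / 7 = 0.3857%
Mean R_m = (-1.1 + 7.7 + 3.1 + 11.7 + 2.5 + 0.7 − 4.5) / 7 = 2.8714%
Σ(R_i − R̄_i)(R_m − R̄_m) = 181.1571  ⇒  Cov = 181.1571 / 7 = 25.8796
Σ(R_m − R̄_m)² = 176.2743  ⇒  Var(R_m) = 176.2743 / 7 = 25.1820
β = Cov / Var(R_m) = 25.8796 / 25.1820 = 1.0277

1.028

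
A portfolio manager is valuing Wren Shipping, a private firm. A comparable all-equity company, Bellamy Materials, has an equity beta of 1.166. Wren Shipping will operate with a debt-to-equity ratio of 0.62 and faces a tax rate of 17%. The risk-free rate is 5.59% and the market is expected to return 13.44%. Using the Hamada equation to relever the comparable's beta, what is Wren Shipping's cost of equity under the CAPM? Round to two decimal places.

19.45%

β_L = β_U × [1 + (1 − t)(D/E)] = 1.166 × [1 + (1 − 0.17) × 0.62]
    = 1.166 × [1 + 0.83 × 0.62] = 1.166 × 1.5146 = 1.7660
MRP = 13.44% − 5.59% = 7.85%
E(R) = R_f + β_L × MRP = 5.59% + 1.7660 × 7.85% = 19.45%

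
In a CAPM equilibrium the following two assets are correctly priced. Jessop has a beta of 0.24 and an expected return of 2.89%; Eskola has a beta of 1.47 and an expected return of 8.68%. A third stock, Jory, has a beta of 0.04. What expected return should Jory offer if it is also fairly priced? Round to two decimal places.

MRP (SML slope) = (8.68% − 2.89%) / (1.47 − 0.24) = 5.79% / 1.23 = 4.7073%
R_f (intercept) = 2.89% − 0.24 × 4.7073% = 1.7602%
E(R_Jory) = R_f + β × MRP = 1.7602% + 0.04 × 4.7073% = 1.95%

1.95%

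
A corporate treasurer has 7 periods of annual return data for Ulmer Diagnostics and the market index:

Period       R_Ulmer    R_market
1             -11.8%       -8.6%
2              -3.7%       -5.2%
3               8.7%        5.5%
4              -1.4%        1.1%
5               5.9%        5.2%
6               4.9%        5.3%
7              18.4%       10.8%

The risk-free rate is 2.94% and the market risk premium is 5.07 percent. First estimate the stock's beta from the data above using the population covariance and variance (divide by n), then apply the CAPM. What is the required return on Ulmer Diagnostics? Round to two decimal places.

9.93%

Mean R_i = (-11.8 − 3.7 + 8.7 − 1.4 + 5.9 + 4.9 + 18.4) / 7 = 3.0000%
Mean R_m = (-8.6 − 5.2 + 5.5 + 1.1 + 5.2 + 5.3 + 10.8) / 7 = 2.0143%
Σ(R_i − R̄_i)(R_m − R̄_m) = 380.1000  ⇒  Cov = 380.1000 / 7 = 54.3000
Σ(R_m − R̄_m)² = 275.8286  ⇒  Var(R_m) = 275.8286 / 7 = 39.4041
β = Cov / Var(R_m) = 54.3000 / 39.4041 = 1.3780
E(R) = R_f + β × MRP = 2.94% + 1.3780 × 5.07% = 9.93%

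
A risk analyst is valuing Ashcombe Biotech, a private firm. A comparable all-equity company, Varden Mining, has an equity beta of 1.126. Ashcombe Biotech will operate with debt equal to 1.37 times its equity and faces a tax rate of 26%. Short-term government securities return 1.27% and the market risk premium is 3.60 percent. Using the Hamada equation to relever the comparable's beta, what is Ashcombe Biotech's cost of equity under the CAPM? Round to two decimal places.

9.43%

β_L = β_U × [1 + (1 − t)(D/E)] = 1.126 × [1 + (1 − 0.26) × 1.37]
    = 1.126 × [1 + 0.74 × 1.37] = 1.126 × 2.0138 = 2.2675
E(R) = R_f + β_L × MRP = 1.27% + 2.2675 × 3.60% = 9.43%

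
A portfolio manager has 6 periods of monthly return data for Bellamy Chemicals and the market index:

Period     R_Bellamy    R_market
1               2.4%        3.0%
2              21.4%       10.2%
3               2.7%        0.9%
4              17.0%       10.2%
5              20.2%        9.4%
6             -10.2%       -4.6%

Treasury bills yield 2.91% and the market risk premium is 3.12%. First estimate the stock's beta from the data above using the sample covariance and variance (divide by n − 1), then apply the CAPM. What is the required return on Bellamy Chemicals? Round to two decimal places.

Mean R_i = (2.4 + 21.4 + 2.7 + 17.0 + 20.2 − 10.2) / 6 = 8.9167%
Mean R_m = (3.0 + 10.2 + 0.9 + 10.2 + 9.4 − 4.6) / 6 = 4.8500%
Σ(R_i − R̄_i)(R_m − R̄_m) = 378.6350  ⇒  Cov = 378.6350 / 5 = 75.7270
Σ(R_m − R̄_m)² = 186.2750  ⇒  Var(R_m) = 186.2750 / 5 = 37.2550
β = Cov / Var(R_m) = 75.7270 / 37.2550 = 2.0327
E(R) = R_f + β × MRP = 2.91% + 2.0327 × 3.12% = 9.25%

9.25%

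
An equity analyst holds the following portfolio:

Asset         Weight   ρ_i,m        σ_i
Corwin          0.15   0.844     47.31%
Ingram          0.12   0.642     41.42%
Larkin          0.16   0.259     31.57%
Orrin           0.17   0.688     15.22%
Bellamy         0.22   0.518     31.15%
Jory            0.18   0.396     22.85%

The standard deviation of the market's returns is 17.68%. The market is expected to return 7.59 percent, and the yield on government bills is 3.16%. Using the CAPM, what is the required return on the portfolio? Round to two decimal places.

7.53%

β_Corwin = 0.844 × 47.31% / 17.68% = 2.2585
β_Ingram = 0.642 × 41.42% / 17.68% = 1.5041
β_Larkin = 0.259 × 31.57% / 17.68% = 0.4625
β_Orrin = 0.688 × 15.22% / 17.68% = 0.5923
β_Bellamy = 0.518 × 31.15% / 17.68% = 0.9127
β_Jory = 0.396 × 22.85% / 17.68% = 0.5118
β_P = Σ w_i β_i = 0.15×2.2585 + 0.12×1.5041 + 0.16×0.4625 + 0.17×0.5923 + 0.22×0.9127 + 0.18×0.5118 = 0.9869
MRP = 7.59% − 3.16% = 4.43%
E(R_P) = R_f + β_P × MRP = 3.16% + 0.9869 × 4.43% = 7.53%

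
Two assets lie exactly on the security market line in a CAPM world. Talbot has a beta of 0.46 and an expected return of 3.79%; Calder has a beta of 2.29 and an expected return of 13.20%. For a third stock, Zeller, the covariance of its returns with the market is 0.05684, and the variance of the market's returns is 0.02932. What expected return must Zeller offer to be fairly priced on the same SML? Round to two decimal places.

11.39%

MRP = (13.20% − 3.79%) / (2.29 − 0.46) = 5.1421%
R_f = 3.79% − 0.46 × 5.1421% = 1.4246%
β_Zeller = Cov / Var(R_m) = 0.05684 / 0.02932 = 1.9386
E(R_Zeller) = R_f + β × MRP = 1.4246% + 1.9386 × 5.1421% = 11.39%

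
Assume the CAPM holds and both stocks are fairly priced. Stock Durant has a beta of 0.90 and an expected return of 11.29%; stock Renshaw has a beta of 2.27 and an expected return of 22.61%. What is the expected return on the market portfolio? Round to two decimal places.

Both satisfy E(R) = R_f + β·MRP, so the slope of the SML is
MRP = (22.61% − 11.29%) / (2.27 − 0.90) = 11.32% / 1.37 = 8.2628%
R_f = E(R_Durant) − β_Durant·MRP = 11.29% − 0.90 × 8.2628% = 3.8535%
E(R_m) = R_f + MRP = 3.8535% + 8.2628% = 12.12%

12.12%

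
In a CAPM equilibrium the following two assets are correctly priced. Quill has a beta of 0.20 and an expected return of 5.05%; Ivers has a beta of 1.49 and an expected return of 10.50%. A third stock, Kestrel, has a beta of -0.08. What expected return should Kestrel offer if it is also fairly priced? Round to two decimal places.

3.87%

MRP (SML slope) = (10.50% − 5.05%) / (1.49 − 0.20) = 5.45% / 1.29 = 4.2248%
R_f (intercept) = 5.05% − 0.20 × 4.2248% = 4.2050%
E(R_Kestrel) = R_f + β × MRP = 4.2050% + -0.08 × 4.2248% = 3.87%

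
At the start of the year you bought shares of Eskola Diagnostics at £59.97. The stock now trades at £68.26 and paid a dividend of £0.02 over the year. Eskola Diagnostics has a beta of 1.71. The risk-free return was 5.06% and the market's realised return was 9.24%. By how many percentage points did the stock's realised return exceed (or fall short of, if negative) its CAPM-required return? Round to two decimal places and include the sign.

Realised HPR = (P1 + D1 − P0) / P0 = (68.26 + 0.02 − 59.97) / 59.97 = 8.31 / 59.97 = 13.8569%
MRP = 9.24% − 5.06% = 4.18%
CAPM required = R_f + β·MRP = 5.06% + 1.71 × 4.18% = 12.2078%
α = realised − required = 13.8569% − 12.2078% = +1.65%

+1.65%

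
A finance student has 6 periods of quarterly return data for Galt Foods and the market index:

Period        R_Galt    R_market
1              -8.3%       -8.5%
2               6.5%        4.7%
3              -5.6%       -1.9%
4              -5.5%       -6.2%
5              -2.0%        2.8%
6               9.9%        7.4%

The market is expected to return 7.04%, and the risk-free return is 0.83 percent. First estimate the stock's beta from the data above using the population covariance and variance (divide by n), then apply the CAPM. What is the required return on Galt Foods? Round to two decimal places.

Mean R_i = (-8.3 + 6.5 − 5.6 − 5.5 − 2.0 + 9.9) / 6 = -0.8333%
Mean R_m = (-8.5 + 4.7 − 1.9 − 6.2 + 2.8 + 7.4) / 6 = -0.2833%
Σ(R_i − R̄_i)(R_m − R̄_m) = 212.0833  ⇒  Cov = 212.0833 / 6 = 35.3472
Σ(R_m − R̄_m)² = 198.5083  ⇒  Var(R_m) = 198.5083 / 6 = 33.0847
β = Cov / Var(R_m) = 35.3472 / 33.0847 = 1.0684
MRP = 7.04% − 0.83% = 6.21%
E(R) = R_f + β × MRP = 0.83% + 1.0684 × 6.21% = 7.46%

7.46%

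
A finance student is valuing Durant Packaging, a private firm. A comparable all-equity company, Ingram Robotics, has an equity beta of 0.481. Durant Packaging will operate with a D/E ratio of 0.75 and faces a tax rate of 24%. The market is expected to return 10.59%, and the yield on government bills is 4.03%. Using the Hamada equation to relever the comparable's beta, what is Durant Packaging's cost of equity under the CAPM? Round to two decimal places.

β_L = β_U × [1 + (1 − t)(D/E)] = 0.481 × [1 + (1 − 0.24) × 0.75]
    = 0.481 × [1 + 0.76 × 0.75] = 0.481 × 1.5700 = 0.7552
MRP = 10.59% − 4.03% = 6.56%
E(R) = R_f + β_L × MRP = 4.03% + 0.7552 × 6.56% = 8.98%

8.98%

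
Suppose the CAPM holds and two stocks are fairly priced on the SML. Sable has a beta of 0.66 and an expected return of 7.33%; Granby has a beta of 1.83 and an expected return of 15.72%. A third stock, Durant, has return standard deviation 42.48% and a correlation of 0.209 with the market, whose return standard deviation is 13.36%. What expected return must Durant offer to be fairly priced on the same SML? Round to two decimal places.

7.36%

MRP = (15.72% − 7.33%) / (1.83 − 0.66) = 7.1709%
R_f = 7.33% − 0.66 × 7.1709% = 2.5972%
β_Durant = ρ·σ_i/σ_m = 0.209 × 42.48 / 13.36 = 0.6645
E(R_Durant) = R_f + β × MRP = 2.5972% + 0.6645 × 7.1709% = 7.36%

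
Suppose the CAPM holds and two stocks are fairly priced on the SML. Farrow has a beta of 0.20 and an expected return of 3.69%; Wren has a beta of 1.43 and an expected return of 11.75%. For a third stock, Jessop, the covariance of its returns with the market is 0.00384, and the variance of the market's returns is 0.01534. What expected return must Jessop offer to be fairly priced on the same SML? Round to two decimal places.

4.02%

MRP = (11.75% − 3.69%) / (1.43 − 0.20) = 6.5528%
R_f = 3.69% − 0.20 × 6.5528% = 2.3794%
β_Jessop = Cov / Var(R_m) = 0.00384 / 0.01534 = 0.2503
E(R_Jessop) = R_f + β × MRP = 2.3794% + 0.2503 × 6.5528% = 4.02%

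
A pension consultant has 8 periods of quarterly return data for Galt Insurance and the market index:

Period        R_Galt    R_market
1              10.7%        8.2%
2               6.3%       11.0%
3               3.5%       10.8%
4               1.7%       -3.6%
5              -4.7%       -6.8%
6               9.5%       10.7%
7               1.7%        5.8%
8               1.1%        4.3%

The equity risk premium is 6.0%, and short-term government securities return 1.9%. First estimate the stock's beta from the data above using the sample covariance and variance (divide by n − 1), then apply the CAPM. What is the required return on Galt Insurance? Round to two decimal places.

Mean R_i = (10.7 + 6.3 + 3.5 + 1.7 − 4.7 + 9.5 + 1.7 + 1.1) / 8 = 3.7250%
Mean R_m = (8.2 + 11.0 + 10.8 − 3.6 − 6.8 + 10.7 + 5.8 + 4.3) / 8 = 5.0500%
Σ(R_i − R̄_i)(R_m − R̄_m) = 186.4300  ⇒  Cov = 186.4300 / 7 = 26.6329
Σ(R_m − R̄_m)² = 326.6800  ⇒  Var(R_m) = 326.6800 / 7 = 46.6686
β = Cov / Var(R_m) = 26.6329 / 46.6686 = 0.5707
E(R) = R_f + β × MRP = 1.9% + 0.5707 × 6.0% = 5.32%

5.32%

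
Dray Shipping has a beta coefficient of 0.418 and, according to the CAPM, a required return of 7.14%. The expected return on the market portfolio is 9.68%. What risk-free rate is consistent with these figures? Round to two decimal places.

5.32%

E(R) = R_f + β(E(R_m) − R_f) = R_f(1 − β) + β·E(R_m)
7.14% = R_f × (1 − 0.418) + 0.418 × 9.68%
7.14% = R_f × 0.582 + 4.04624%
R_f = (7.14% − 4.04624%) / 0.582 = 5.32%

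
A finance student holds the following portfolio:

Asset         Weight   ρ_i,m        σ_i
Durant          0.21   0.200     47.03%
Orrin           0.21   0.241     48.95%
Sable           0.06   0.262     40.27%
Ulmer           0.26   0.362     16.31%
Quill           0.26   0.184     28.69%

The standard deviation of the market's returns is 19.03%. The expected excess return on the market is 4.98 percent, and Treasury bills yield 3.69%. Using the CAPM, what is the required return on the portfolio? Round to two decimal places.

5.78%

β_Durant = 0.200 × 47.03% / 19.03% = 0.4943
β_Orrin = 0.241 × 48.95% / 19.03% = 0.6199
β_Sable = 0.262 × 40.27% / 19.03% = 0.5544
β_Ulmer = 0.362 × 16.31% / 19.03% = 0.3103
β_Quill = 0.184 × 28.69% / 19.03% = 0.2774
β_P = Σ w_i β_i = 0.21×0.4943 + 0.21×0.6199 + 0.06×0.5544 + 0.26×0.3103 + 0.26×0.2774 = 0.4200
E(R_P) = R_f + β_P × MRP = 3.69% + 0.4200 × 4.98% = 5.78%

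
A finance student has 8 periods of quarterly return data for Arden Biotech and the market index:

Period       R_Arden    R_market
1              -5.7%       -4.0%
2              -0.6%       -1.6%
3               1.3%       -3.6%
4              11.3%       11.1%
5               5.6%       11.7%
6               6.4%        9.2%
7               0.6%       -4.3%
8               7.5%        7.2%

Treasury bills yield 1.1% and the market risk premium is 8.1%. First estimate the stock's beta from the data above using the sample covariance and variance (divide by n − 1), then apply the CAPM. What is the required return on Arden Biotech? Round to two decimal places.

6.34%

Mean R_i = (-5.7 − 0.6 + 1.3 + 11.3 + 5.6 + 6.4 + 0.6 + 7.5) / 8 = 3.3000%
Mean R_m = (-4.0 − 1.6 − 3.6 + 11.1 + 11.7 + 9.2 − 4.3 + 7.2) / 8 = 3.2125%
Σ(R_i − R̄_i)(R_m − R̄_m) = 235.5200  ⇒  Cov = 235.5200 / 7 = 33.6457
Σ(R_m − R̄_m)² = 364.0288  ⇒  Var(R_m) = 364.0288 / 7 = 52.0041
β = Cov / Var(R_m) = 33.6457 / 52.0041 = 0.6470
E(R) = R_f + β × MRP = 1.1% + 0.6470 × 8.1% = 6.34%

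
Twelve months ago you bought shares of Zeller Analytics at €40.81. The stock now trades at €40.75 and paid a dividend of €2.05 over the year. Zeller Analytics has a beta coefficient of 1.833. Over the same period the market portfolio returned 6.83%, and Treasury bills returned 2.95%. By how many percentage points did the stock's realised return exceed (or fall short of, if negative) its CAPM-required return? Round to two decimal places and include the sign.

-5.19%

Realised HPR = (P1 + D1 − P0) / P0 = (40.75 + 2.05 − 40.81) / 40.81 = 1.99 / 40.81 = 4.8763%
MRP = 6.83% − 2.95% = 3.88%
CAPM required = R_f + β·MRP = 2.95% + 1.833 × 3.88% = 10.06204%
α = realised − required = 4.8763% − 10.06204% = -5.19%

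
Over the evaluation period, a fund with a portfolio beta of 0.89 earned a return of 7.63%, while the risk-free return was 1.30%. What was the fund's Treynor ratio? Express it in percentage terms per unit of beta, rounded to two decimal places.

7.11%

Treynor = (R_P − R_f) / β_P = (7.63% − 1.30%) / 0.8900 = 6.33% / 0.8900 = 7.11%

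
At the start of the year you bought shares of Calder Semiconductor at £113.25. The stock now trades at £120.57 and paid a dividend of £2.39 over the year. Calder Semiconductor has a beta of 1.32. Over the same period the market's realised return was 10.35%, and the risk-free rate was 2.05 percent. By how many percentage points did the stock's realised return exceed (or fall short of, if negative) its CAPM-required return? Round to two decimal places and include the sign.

-4.43%

Realised HPR = (P1 + D1 − P0) / P0 = (120.57 + 2.39 − 113.25) / 113.25 = 9.71 / 113.25 = 8.5740%
MRP = 10.35% − 2.05% = 8.30%
CAPM required = R_f + β·MRP = 2.05% + 1.32 × 8.30% = 13.0060%
α = realised − required = 8.5740% − 13.0060% = -4.43%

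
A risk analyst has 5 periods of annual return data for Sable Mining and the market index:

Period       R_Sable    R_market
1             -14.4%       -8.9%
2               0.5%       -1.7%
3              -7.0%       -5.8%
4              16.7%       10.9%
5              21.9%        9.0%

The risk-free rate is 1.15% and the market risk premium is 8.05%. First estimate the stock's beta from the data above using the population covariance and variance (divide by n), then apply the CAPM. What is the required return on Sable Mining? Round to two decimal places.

Mean R_i = (-14.4 + 0.5 − 7.0 + 16.7 + 21.9) / 5 = 3.5400%
Mean R_m = (-8.9 − 1.7 − 5.8 + 10.9 + 9.0) / 5 = 0.7000%
Σ(R_i − R̄_i)(R_m − R̄_m) = 534.6500  ⇒  Cov = 534.6500 / 5 = 106.9300
Σ(R_m − R̄_m)² = 313.1000  ⇒  Var(R_m) = 313.1000 / 5 = 62.6200
β = Cov / Var(R_m) = 106.9300 / 62.6200 = 1.7076
E(R) = R_f + β × MRP = 1.15% + 1.7076 × 8.05% = 14.90%

14.90%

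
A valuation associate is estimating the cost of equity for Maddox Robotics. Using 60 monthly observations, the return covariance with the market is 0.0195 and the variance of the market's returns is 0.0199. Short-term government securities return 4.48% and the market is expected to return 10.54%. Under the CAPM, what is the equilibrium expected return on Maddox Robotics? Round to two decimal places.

10.42%

β = Cov(R_i, R_m) / Var(R_m) = 0.0195 / 0.0199 = 0.9799
MRP = 10.54% − 4.48% = 6.06%
E(R) = R_f + β × MRP = 4.48% + 0.9799 × 6.06% = 10.42%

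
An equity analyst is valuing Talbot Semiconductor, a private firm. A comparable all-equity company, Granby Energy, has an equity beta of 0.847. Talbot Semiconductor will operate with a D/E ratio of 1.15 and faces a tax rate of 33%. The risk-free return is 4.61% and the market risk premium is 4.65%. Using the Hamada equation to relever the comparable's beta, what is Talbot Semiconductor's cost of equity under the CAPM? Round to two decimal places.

11.58%

β_L = β_U × [1 + (1 − t)(D/E)] = 0.847 × [1 + (1 − 0.33) × 1.15]
    = 0.847 × [1 + 0.67 × 1.15] = 0.847 × 1.7705 = 1.4996
E(R) = R_f + β_L × MRP = 4.61% + 1.4996 × 4.65% = 11.58%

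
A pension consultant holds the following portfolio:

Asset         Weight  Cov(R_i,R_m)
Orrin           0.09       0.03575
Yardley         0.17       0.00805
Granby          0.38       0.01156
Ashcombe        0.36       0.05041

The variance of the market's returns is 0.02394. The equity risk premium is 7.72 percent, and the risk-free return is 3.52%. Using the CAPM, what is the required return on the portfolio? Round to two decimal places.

12.27%

β_Orrin = 0.03575 / 0.02394 = 1.4933
β_Yardley = 0.00805 / 0.02394 = 0.3363
β_Granby = 0.01156 / 0.02394 = 0.4829
β_Ashcombe = 0.05041 / 0.02394 = 2.1057
β_P = Σ w_i β_i = 0.09×1.4933 + 0.17×0.3363 + 0.38×0.4829 + 0.36×2.1057 = 1.1331
E(R_P) = R_f + β_P × MRP = 3.52% + 1.1331 × 7.72% = 12.27%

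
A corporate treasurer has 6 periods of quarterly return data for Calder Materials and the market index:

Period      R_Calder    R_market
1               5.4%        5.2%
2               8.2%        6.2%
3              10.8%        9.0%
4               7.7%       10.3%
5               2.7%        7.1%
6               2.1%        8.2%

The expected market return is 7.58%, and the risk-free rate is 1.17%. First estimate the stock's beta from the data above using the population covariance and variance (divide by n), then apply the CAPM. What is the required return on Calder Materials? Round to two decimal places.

Mean R_i = (5.4 + 8.2 + 10.8 + 7.7 + 2.7 + 2.1) / 6 = 6.1500%
Mean R_m = (5.2 + 6.2 + 9.0 + 10.3 + 7.1 + 8.2) / 6 = 7.6667%
Σ(R_i − R̄_i)(R_m − R̄_m) = 8.9200  ⇒  Cov = 8.9200 / 6 = 1.4867
Σ(R_m − R̄_m)² = 17.5533  ⇒  Var(R_m) = 17.5533 / 6 = 2.9256
β = Cov / Var(R_m) = 1.4867 / 2.9256 = 0.5082
MRP = 7.58% − 1.17% = 6.41%
E(R) = R_f + β × MRP = 1.17% + 0.5082 × 6.41% = 4.43%

4.43%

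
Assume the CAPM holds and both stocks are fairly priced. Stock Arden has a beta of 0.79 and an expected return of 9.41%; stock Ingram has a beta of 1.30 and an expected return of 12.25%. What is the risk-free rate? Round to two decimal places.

Both satisfy E(R) = R_f + β·MRP, so the slope of the SML is
MRP = (12.25% − 9.41%) / (1.30 − 0.79) = 2.84% / 0.51 = 5.5686%
R_f = E(R_Arden) − β_Arden·MRP = 9.41% − 0.79 × 5.5686% = 5.0108%

5.01%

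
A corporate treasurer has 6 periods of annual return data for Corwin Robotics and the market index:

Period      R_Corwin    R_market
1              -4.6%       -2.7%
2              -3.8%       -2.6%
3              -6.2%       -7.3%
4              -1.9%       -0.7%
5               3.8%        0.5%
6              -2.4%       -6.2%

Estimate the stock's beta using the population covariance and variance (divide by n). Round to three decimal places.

0.817

Mean R_i = (-4.6 − 3.8 − 6.2 − 1.9 + 3.8 − 2.4) / 6 = -2.5167%
Mean R_m = (-2.7 − 2.6 − 7.3 − 0.7 + 0.5 − 6.2) / 6 = -3.1667%
Σ(R_i − R̄_i)(R_m − R̄_m) = 37.8533  ⇒  Cov = 37.8533 / 6 = 6.3089
Σ(R_m − R̄_m)² = 46.3533  ⇒  Var(R_m) = 46.3533 / 6 = 7.7256
β = Cov / Var(R_m) = 6.3089 / 7.7256 = 0.8166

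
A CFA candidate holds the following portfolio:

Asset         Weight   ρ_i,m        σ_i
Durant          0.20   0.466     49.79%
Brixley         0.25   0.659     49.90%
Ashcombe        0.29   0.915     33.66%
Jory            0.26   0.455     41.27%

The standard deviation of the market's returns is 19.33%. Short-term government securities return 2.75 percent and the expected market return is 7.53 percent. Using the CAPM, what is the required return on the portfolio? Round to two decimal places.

9.35%

β_Durant = 0.466 × 49.79% / 19.33% = 1.2003
β_Brixley = 0.659 × 49.90% / 19.33% = 1.7012
β_Ashcombe = 0.915 × 33.66% / 19.33% = 1.5933
β_Jory = 0.455 × 41.27% / 19.33% = 0.9714
β_P = Σ w_i β_i = 0.20×1.2003 + 0.25×1.7012 + 0.29×1.5933 + 0.26×0.9714 = 1.3800
MRP = 7.53% − 2.75% = 4.78%
E(R_P) = R_f + β_P × MRP = 2.75% + 1.3800 × 4.78% = 9.35%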